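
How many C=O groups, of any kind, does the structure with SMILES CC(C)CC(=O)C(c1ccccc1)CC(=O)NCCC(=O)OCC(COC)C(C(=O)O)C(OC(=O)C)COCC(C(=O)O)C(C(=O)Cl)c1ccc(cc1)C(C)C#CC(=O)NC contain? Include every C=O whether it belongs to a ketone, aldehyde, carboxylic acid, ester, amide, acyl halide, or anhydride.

CO: ketone, 1 C=O (running total 1).
CH2CONHCH2: amide, 1 C=O (running total 2).
CH2COOCH2: ester, 1 C=O (running total 3).
CH(COOH): carboxylic acid, 1 C=O (running total 4).
CH(OCOCH3): ester, 1 C=O (running total 5).
CH(COOH): carboxylic acid, 1 C=O (running total 6).
CH(COCl): acyl halide, 1 C=O (running total 7).
CONHCH3: amide, 1 C=O (running total 8).

8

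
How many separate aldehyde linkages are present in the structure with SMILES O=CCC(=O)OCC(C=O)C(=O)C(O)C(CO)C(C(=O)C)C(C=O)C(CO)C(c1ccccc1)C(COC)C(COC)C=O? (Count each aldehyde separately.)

4

Taking each segment in turn:
  OHC: terminal –CHO: carbonyl C bonded to H and C → aldehyde.
  CH2COOCH2: –C(=O)–O–C with C on the carbonyl side → ester.
  CH(CHO): pendant –CHO: carbonyl C bonded to C and H → aldehyde.
  CO: –C(=O)– with carbon on both sides → ketone.
  CH(OH): –OH on an sp³ carbon → alcohol (secondary).
  CH(CH2OH): pendant –CH2OH on an sp³ backbone C → alcohol.
  CH(COCH3): pendant –COCH3: carbonyl C bonded to two carbons → ketone.
  CH(CHO): pendant –CHO: carbonyl C bonded to C and H → aldehyde.
  CH(CH2OH): pendant –CH2OH on an sp³ backbone C → alcohol.
  CH(C6H5): pendant –C6H5: benzene ring → arene.
  CH(CH2OCH3): pendant –CH2OCH3: C–O–C linkage → ether.
  CH(CH2OCH3): pendant –CH2OCH3: C–O–C linkage → ether.
  CHO: terminal –CHO: carbonyl C bonded to H and C → aldehyde.
Aldehyde appears at: OHC, CH(CHO), CH(CHO), CHO → 4.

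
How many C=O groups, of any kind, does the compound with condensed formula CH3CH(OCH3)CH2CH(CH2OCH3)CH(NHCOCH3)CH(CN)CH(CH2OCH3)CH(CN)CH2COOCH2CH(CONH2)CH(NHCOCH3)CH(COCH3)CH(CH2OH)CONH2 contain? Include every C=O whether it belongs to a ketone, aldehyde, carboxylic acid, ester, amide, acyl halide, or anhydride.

6

CH(NHCOCH3): amide, 1 C=O (running total 1).
CH2COOCH2: ester, 1 C=O (running total 2).
CH(CONH2): amide, 1 C=O (running total 3).
CH(NHCOCH3): amide, 1 C=O (running total 4).
CH(COCH3): ketone, 1 C=O (running total 5).
CONH2: amide, 1 C=O (running total 6).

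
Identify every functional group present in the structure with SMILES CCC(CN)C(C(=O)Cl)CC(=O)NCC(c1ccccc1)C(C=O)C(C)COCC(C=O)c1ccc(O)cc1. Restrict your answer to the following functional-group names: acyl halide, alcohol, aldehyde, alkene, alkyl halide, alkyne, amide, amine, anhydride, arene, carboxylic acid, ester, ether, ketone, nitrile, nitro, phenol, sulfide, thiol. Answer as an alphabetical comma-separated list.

Working along the chain:
  CH(CH2NH2): pendant –CH2NH2: N on sp³ C, no adjacent C=O → amine.
  CH(COCl): pendant –C(=O)X: carbonyl C bonded to C and halogen → acyl halide.
  CH2CONHCH2: –C(=O)–N– linkage → amide (the N is not an amine).
  CH(C6H5): pendant –C6H5: benzene ring → arene.
  CH(CHO): pendant –CHO: carbonyl C bonded to C and H → aldehyde.
  CH2OCH2: C–O–C with sp³ carbons on both sides and no adjacent C=O → ether.
  CH(CHO): pendant –CHO: carbonyl C bonded to C and H → aldehyde.
  C6H4OH: –OH attached directly to an aromatic ring → phenol (not alcohol); the ring itself is an arene.

acyl halide, aldehyde, amide, amine, arene, ether, phenol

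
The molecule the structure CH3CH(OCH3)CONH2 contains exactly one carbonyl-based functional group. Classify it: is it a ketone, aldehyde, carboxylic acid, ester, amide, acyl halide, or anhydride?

amide

The carbonyl is in the CONH2 segment: –C(=O)NH2: carbonyl C bonded to C and to N → amide (the N is not a separate amine).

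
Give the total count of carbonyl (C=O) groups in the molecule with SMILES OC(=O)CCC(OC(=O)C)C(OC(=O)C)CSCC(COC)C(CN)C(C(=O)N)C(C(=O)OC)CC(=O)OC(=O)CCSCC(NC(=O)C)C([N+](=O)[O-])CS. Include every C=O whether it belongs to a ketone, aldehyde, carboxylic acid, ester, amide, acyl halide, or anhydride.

HOOC: carboxylic acid, 1 C=O (running total 1).
CH(OCOCH3): ester, 1 C=O (running total 2).
CH(OCOCH3): ester, 1 C=O (running total 3).
CH(CONH2): amide, 1 C=O (running total 4).
CH(COOCH3): ester, 1 C=O (running total 5).
CH2CO-O-COCH2: anhydride, 2 C=O (running total 7).
CH(NHCOCH3): amide, 1 C=O (running total 8).

8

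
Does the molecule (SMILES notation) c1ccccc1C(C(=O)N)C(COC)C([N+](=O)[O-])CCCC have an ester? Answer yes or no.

no

C6H5– phenyl ring → arene.
pendant –CONH2: carbonyl C bonded to C and N → amide.
pendant –CH2OCH3: C–O–C linkage → ether.
–NO2 on an sp³ carbon → nitro (the N=O is not a carbonyl).
The groups actually present are: amide, arene, ether, nitro.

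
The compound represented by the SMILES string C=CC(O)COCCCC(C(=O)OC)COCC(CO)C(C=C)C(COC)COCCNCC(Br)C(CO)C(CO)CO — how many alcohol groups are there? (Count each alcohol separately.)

Working along the chain:
  CH2=CH: C=C double bond → alkene.
  CH(OH): –OH on an sp³ carbon → alcohol (secondary).
  CH2OCH2: C–O–C with sp³ carbons on both sides and no adjacent C=O → ether.
  CH(COOCH3): pendant –COOCH3: carbonyl C bonded to C and –OCH3 → ester.
  CH2OCH2: C–O–C with sp³ carbons on both sides and no adjacent C=O → ether.
  CH(CH2OH): pendant –CH2OH on an sp³ backbone C → alcohol.
  CH(CH=CH2): pendant –CH=CH2: C=C double bond → alkene.
  CH(CH2OCH3): pendant –CH2OCH3: C–O–C linkage → ether.
  CH2OCH2: C–O–C with sp³ carbons on both sides and no adjacent C=O → ether.
  CH2NHCH2: C–N–C with sp³ carbons and no adjacent C=O → amine (secondary).
  CH(Br): halogen on an sp³ carbon → alkyl halide.
  CH(CH2OH): pendant –CH2OH on an sp³ backbone C → alcohol.
  CH(CH2OH): pendant –CH2OH on an sp³ backbone C → alcohol.
  CH2OH: –OH on an sp³ carbon → alcohol.
Alcohol appears at: CH(OH), CH(CH2OH), CH(CH2OH), CH(CH2OH), CH2OH → 5.

5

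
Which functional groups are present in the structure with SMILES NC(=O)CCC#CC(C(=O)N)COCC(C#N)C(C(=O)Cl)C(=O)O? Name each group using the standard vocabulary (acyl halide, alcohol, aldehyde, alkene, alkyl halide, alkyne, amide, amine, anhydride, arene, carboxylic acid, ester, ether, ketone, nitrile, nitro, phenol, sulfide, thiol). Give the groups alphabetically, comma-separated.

Working along the chain:
  H2NCO: –C(=O)NH2: carbonyl C bonded to C and to N → amide (the N is not a separate amine).
  C≡C: C≡C triple bond → alkyne.
  CH(CONH2): pendant –CONH2: carbonyl C bonded to C and N → amide.
  CH2OCH2: C–O–C with sp³ carbons on both sides and no adjacent C=O → ether.
  CH(CN): pendant –C≡N: nitrile.
  CH(COCl): pendant –C(=O)X: carbonyl C bonded to C and halogen → acyl halide.
  COOH: –COOH: carbonyl C bonded to –OH and C → carboxylic acid (the –OH is not a separate alcohol).

acyl halide, alkyne, amide, carboxylic acid, ether, nitrile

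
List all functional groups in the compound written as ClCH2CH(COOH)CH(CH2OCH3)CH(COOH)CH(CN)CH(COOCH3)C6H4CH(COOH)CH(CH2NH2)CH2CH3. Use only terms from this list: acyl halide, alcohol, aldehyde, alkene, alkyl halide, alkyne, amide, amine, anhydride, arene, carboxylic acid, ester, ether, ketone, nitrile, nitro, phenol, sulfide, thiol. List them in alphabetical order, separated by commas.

alkyl halide, amine, arene, carboxylic acid, ester, ether, nitrile

Reading the structure from left to right:
  ClCH2: halogen on an sp³ carbon → alkyl halide.
  CH(COOH): pendant –COOH: carbonyl C bonded to C and –OH → carboxylic acid.
  CH(CH2OCH3): pendant –CH2OCH3: C–O–C linkage → ether.
  CH(COOH): pendant –COOH: carbonyl C bonded to C and –OH → carboxylic acid.
  CH(CN): pendant –C≡N: nitrile.
  CH(COOCH3): pendant –COOCH3: carbonyl C bonded to C and –OCH3 → ester.
  C6H4: para-disubstituted benzene ring → arene.
  CH(COOH): pendant –COOH: carbonyl C bonded to C and –OH → carboxylic acid.
  CH(CH2NH2): pendant –CH2NH2: N on sp³ C, no adjacent C=O → amine.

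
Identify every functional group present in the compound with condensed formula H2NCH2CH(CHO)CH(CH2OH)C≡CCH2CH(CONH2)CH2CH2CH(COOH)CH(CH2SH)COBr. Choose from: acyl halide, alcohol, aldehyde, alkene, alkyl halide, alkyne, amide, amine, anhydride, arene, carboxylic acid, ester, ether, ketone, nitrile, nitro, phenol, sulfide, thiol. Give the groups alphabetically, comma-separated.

–NH2 on an sp³ carbon with no adjacent C=O → amine.
pendant –CHO: carbonyl C bonded to C and H → aldehyde.
pendant –CH2OH on an sp³ backbone C → alcohol.
C≡C triple bond → alkyne.
pendant –CONH2: carbonyl C bonded to C and N → amide.
pendant –COOH: carbonyl C bonded to C and –OH → carboxylic acid.
pendant –CH2SH → thiol.
–C(=O)Br: carbonyl C bonded to C and to a halogen → acyl halide (not alkyl halide).

acyl halide, alcohol, aldehyde, alkyne, amide, amine, carboxylic acid, thiol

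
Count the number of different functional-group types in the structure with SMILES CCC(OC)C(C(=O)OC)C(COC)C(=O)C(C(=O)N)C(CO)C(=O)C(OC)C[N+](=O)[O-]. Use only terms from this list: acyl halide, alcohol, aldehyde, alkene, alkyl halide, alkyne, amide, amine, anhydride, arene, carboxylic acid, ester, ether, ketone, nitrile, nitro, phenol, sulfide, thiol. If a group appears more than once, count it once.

6

Working along the chain:
  CH(OCH3): pendant –OCH3: C–O–C with sp³ C, no adjacent C=O → ether.
  CH(COOCH3): pendant –COOCH3: carbonyl C bonded to C and –OCH3 → ester.
  CH(CH2OCH3): pendant –CH2OCH3: C–O–C linkage → ether.
  CO: –C(=O)– with carbon on both sides → ketone.
  CH(CONH2): pendant –CONH2: carbonyl C bonded to C and N → amide.
  CH(CH2OH): pendant –CH2OH on an sp³ backbone C → alcohol.
  CO: –C(=O)– with carbon on both sides → ketone.
  CH(OCH3): pendant –OCH3: C–O–C with sp³ C, no adjacent C=O → ether.
  CH2NO2: –NO2 on carbon → nitro group.
Distinct types present: alcohol, amide, ester, ether, ketone, nitro.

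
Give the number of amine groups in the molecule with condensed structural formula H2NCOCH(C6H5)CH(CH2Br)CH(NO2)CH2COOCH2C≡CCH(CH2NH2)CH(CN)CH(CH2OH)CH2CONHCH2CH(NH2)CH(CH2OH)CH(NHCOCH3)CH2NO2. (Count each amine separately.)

2

–C(=O)NH2: carbonyl C bonded to C and to N → amide (the N is not a separate amine).
pendant –C6H5: benzene ring → arene.
pendant –CH2X: halogen on sp³ carbon → alkyl halide.
–NO2 on an sp³ carbon → nitro (the N=O is not a carbonyl).
–C(=O)–O–C with C on the carbonyl side → ester.
C≡C triple bond → alkyne.
pendant –CH2NH2: N on sp³ C, no adjacent C=O → amine.
pendant –C≡N: nitrile.
pendant –CH2OH on an sp³ backbone C → alcohol.
–C(=O)–N– linkage → amide (the N is not an amine).
–NH2 on an sp³ carbon with no adjacent C=O → amine.
pendant –CH2OH on an sp³ backbone C → alcohol.
pendant –NHC(=O)CH3: N bonded to a carbonyl → amide (not amine).
–NO2 on carbon → nitro group.
Amine appears at: CH(CH2NH2), CH(NH2) → 2.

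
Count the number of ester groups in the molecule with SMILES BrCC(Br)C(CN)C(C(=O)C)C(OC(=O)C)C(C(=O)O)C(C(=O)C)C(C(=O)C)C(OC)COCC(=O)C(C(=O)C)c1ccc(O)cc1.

Reading the structure from left to right:
  BrCH2: halogen on an sp³ carbon → alkyl halide.
  CH(Br): halogen on an sp³ carbon → alkyl halide.
  CH(CH2NH2): pendant –CH2NH2: N on sp³ C, no adjacent C=O → amine.
  CH(COCH3): pendant –COCH3: carbonyl C bonded to two carbons → ketone.
  CH(OCOCH3): pendant –OC(=O)CH3: an acyloxy group → ester.
  CH(COOH): pendant –COOH: carbonyl C bonded to C and –OH → carboxylic acid.
  CH(COCH3): pendant –COCH3: carbonyl C bonded to two carbons → ketone.
  CH(COCH3): pendant –COCH3: carbonyl C bonded to two carbons → ketone.
  CH(OCH3): pendant –OCH3: C–O–C with sp³ C, no adjacent C=O → ether.
  CH2OCH2: C–O–C with sp³ carbons on both sides and no adjacent C=O → ether.
  CO: –C(=O)– with carbon on both sides → ketone.
  CH(COCH3): pendant –COCH3: carbonyl C bonded to two carbons → ketone.
  C6H4OH: –OH attached directly to an aromatic ring → phenol (not alcohol); the ring itself is an arene.
Ester appears at: CH(OCOCH3) → 1.

1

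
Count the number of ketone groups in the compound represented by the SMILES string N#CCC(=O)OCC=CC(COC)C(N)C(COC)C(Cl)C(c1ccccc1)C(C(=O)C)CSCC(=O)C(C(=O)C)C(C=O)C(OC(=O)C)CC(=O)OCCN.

3

Working along the chain:
  N≡C: N≡C–: carbon triple-bonded to nitrogen → nitrile.
  CH2COOCH2: –C(=O)–O–C with C on the carbonyl side → ester.
  CH=CH: C=C double bond → alkene.
  CH(CH2OCH3): pendant –CH2OCH3: C–O–C linkage → ether.
  CH(NH2): –NH2 on an sp³ carbon with no adjacent C=O → amine.
  CH(CH2OCH3): pendant –CH2OCH3: C–O–C linkage → ether.
  CH(Cl): halogen on an sp³ carbon → alkyl halide.
  CH(C6H5): pendant –C6H5: benzene ring → arene.
  CH(COCH3): pendant –COCH3: carbonyl C bonded to two carbons → ketone.
  CH2SCH2: C–S–C linkage → sulfide (thioether).
  CO: –C(=O)– with carbon on both sides → ketone.
  CH(COCH3): pendant –COCH3: carbonyl C bonded to two carbons → ketone.
  CH(CHO): pendant –CHO: carbonyl C bonded to C and H → aldehyde.
  CH(OCOCH3): pendant –OC(=O)CH3: an acyloxy group → ester.
  CH2COOCH2: –C(=O)–O–C with C on the carbonyl side → ester.
  CH2NH2: –NH2 on an sp³ carbon with no adjacent C=O → amine.
Ketone appears at: CH(COCH3), CO, CH(COCH3) → 3.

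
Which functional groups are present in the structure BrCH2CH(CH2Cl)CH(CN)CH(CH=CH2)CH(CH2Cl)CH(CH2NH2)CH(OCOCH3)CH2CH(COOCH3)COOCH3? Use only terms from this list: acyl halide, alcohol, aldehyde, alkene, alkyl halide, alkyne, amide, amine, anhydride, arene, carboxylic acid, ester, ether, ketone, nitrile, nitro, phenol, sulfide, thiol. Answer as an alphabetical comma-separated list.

Reading the structure from left to right:
  BrCH2: halogen on an sp³ carbon → alkyl halide.
  CH(CH2Cl): pendant –CH2X: halogen on sp³ carbon → alkyl halide.
  CH(CN): pendant –C≡N: nitrile.
  CH(CH=CH2): pendant –CH=CH2: C=C double bond → alkene.
  CH(CH2Cl): pendant –CH2X: halogen on sp³ carbon → alkyl halide.
  CH(CH2NH2): pendant –CH2NH2: N on sp³ C, no adjacent C=O → amine.
  CH(OCOCH3): pendant –OC(=O)CH3: an acyloxy group → ester.
  CH(COOCH3): pendant –COOCH3: carbonyl C bonded to C and –OCH3 → ester.
  COOCH3: –C(=O)OCH3: carbonyl C bonded to C and to –OCH3 → ester (not ketone + ether).

alkene, alkyl halide, amine, ester, nitrile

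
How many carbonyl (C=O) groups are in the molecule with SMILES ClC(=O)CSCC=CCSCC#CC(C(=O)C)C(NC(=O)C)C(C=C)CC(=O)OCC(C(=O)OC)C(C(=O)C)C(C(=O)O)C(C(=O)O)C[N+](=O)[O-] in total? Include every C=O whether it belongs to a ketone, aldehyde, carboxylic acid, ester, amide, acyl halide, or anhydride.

8

ClCO: acyl halide, 1 C=O (running total 1).
CH(COCH3): ketone, 1 C=O (running total 2).
CH(NHCOCH3): amide, 1 C=O (running total 3).
CH2COOCH2: ester, 1 C=O (running total 4).
CH(COOCH3): ester, 1 C=O (running total 5).
CH(COCH3): ketone, 1 C=O (running total 6).
CH(COOH): carboxylic acid, 1 C=O (running total 7).
CH(COOH): carboxylic acid, 1 C=O (running total 8).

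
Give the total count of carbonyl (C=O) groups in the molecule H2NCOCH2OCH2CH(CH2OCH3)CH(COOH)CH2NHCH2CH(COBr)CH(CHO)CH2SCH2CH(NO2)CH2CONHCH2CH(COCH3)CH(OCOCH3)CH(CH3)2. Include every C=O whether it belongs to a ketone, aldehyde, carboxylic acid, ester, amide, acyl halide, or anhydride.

H2NCO: amide, 1 C=O (running total 1).
CH(COOH): carboxylic acid, 1 C=O (running total 2).
CH(COBr): acyl halide, 1 C=O (running total 3).
CH(CHO): aldehyde, 1 C=O (running total 4).
CH2CONHCH2: amide, 1 C=O (running total 5).
CH(COCH3): ketone, 1 C=O (running total 6).
CH(OCOCH3): ester, 1 C=O (running total 7).

7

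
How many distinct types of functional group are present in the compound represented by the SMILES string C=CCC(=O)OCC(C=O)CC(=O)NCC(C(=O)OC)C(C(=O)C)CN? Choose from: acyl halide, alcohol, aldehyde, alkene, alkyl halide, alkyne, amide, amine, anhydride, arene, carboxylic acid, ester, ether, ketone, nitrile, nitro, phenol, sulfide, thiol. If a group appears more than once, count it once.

C=C double bond → alkene.
–C(=O)–O–C with C on the carbonyl side → ester.
pendant –CHO: carbonyl C bonded to C and H → aldehyde.
–C(=O)–N– linkage → amide (the N is not an amine).
pendant –COOCH3: carbonyl C bonded to C and –OCH3 → ester.
pendant –COCH3: carbonyl C bonded to two carbons → ketone.
–NH2 on an sp³ carbon with no adjacent C=O → amine.
Distinct types present: aldehyde, alkene, amide, amine, ester, ketone.

6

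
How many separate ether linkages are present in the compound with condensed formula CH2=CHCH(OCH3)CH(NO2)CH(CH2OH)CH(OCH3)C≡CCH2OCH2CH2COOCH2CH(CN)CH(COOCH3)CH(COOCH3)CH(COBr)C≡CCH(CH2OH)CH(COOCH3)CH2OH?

3

C=C double bond → alkene.
pendant –OCH3: C–O–C with sp³ C, no adjacent C=O → ether.
–NO2 on an sp³ carbon → nitro (the N=O is not a carbonyl).
pendant –CH2OH on an sp³ backbone C → alcohol.
pendant –OCH3: C–O–C with sp³ C, no adjacent C=O → ether.
C≡C triple bond → alkyne.
C–O–C with sp³ carbons on both sides and no adjacent C=O → ether.
–C(=O)–O–C with C on the carbonyl side → ester.
pendant –C≡N: nitrile.
pendant –COOCH3: carbonyl C bonded to C and –OCH3 → ester.
pendant –COOCH3: carbonyl C bonded to C and –OCH3 → ester.
pendant –C(=O)X: carbonyl C bonded to C and halogen → acyl halide.
C≡C triple bond → alkyne.
pendant –CH2OH on an sp³ backbone C → alcohol.
pendant –COOCH3: carbonyl C bonded to C and –OCH3 → ester.
–OH on an sp³ carbon → alcohol.
Ether appears at: CH(OCH3), CH(OCH3), CH2OCH2 → 3.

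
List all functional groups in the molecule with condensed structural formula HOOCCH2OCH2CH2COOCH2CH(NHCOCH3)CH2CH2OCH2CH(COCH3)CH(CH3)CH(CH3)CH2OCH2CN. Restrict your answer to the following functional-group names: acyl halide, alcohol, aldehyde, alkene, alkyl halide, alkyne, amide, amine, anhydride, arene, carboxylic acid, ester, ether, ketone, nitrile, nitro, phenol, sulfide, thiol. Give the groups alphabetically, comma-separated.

amide, carboxylic acid, ester, ether, ketone, nitrile

–COOH: carbonyl C bonded to –OH and C → carboxylic acid (the –OH is not a separate alcohol).
C–O–C with sp³ carbons on both sides and no adjacent C=O → ether.
–C(=O)–O–C with C on the carbonyl side → ester.
pendant –NHC(=O)CH3: N bonded to a carbonyl → amide (not amine).
C–O–C with sp³ carbons on both sides and no adjacent C=O → ether.
pendant –COCH3: carbonyl C bonded to two carbons → ketone.
C–O–C with sp³ carbons on both sides and no adjacent C=O → ether.
–C≡N: carbon triple-bonded to nitrogen → nitrile.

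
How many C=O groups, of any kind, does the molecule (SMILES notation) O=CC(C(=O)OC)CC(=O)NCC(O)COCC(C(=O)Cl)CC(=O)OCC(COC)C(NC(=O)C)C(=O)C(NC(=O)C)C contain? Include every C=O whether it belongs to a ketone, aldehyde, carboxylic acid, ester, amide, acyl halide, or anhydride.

8

OHC: aldehyde, 1 C=O (running total 1).
CH(COOCH3): ester, 1 C=O (running total 2).
CH2CONHCH2: amide, 1 C=O (running total 3).
CH(COCl): acyl halide, 1 C=O (running total 4).
CH2COOCH2: ester, 1 C=O (running total 5).
CH(NHCOCH3): amide, 1 C=O (running total 6).
CO: ketone, 1 C=O (running total 7).
CH(NHCOCH3): amide, 1 C=O (running total 8).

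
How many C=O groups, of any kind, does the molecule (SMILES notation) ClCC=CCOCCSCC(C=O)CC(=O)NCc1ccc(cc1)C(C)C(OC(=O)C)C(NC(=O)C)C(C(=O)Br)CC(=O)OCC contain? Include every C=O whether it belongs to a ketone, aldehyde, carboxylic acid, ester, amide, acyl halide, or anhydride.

6

CH(CHO): aldehyde, 1 C=O (running total 1).
CH2CONHCH2: amide, 1 C=O (running total 2).
CH(OCOCH3): ester, 1 C=O (running total 3).
CH(NHCOCH3): amide, 1 C=O (running total 4).
CH(COBr): acyl halide, 1 C=O (running total 5).
CH2COOCH2: ester, 1 C=O (running total 6).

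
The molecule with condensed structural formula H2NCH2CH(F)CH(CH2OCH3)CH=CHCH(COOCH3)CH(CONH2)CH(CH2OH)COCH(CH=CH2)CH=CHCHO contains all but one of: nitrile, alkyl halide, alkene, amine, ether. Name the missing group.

nitrile

alkyl halide: present (CH(F) — halogen on an sp³ carbon → alkyl halide).
amine: present (H2NCH2 — –NH2 on an sp³ carbon with no adjacent C=O → amine).
ether: present (CH(CH2OCH3) — pendant –CH2OCH3: C–O–C linkage → ether).
alkene: present (CH=CH — C=C double bond → alkene).
nitrile: no segment matches this pattern.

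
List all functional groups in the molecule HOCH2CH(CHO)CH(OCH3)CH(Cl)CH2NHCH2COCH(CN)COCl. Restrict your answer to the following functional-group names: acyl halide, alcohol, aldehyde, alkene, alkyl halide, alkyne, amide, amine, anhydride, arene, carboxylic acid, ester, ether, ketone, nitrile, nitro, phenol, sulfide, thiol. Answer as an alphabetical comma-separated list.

HO– on an sp³ carbon → alcohol.
pendant –CHO: carbonyl C bonded to C and H → aldehyde.
pendant –OCH3: C–O–C with sp³ C, no adjacent C=O → ether.
halogen on an sp³ carbon → alkyl halide.
C–N–C with sp³ carbons and no adjacent C=O → amine (secondary).
–C(=O)– with carbon on both sides → ketone.
pendant –C≡N: nitrile.
–C(=O)Cl: carbonyl C bonded to C and to a halogen → acyl halide (not alkyl halide).

acyl halide, alcohol, aldehyde, alkyl halide, amine, ether, ketone, nitrile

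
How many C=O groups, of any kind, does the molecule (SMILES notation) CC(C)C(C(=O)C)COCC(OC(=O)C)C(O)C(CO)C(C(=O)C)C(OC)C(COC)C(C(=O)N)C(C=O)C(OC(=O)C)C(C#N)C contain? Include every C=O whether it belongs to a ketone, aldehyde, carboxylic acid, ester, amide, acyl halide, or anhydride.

CH(COCH3): ketone, 1 C=O (running total 1).
CH(OCOCH3): ester, 1 C=O (running total 2).
CH(COCH3): ketone, 1 C=O (running total 3).
CH(CONH2): amide, 1 C=O (running total 4).
CH(CHO): aldehyde, 1 C=O (running total 5).
CH(OCOCH3): ester, 1 C=O (running total 6).

6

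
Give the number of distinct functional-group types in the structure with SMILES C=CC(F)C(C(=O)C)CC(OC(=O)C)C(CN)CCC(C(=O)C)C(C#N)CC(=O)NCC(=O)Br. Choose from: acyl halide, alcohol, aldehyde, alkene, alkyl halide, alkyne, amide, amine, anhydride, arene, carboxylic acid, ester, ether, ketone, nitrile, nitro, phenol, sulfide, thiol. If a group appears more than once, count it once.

8

C=C double bond → alkene.
halogen on an sp³ carbon → alkyl halide.
pendant –COCH3: carbonyl C bonded to two carbons → ketone.
pendant –OC(=O)CH3: an acyloxy group → ester.
pendant –CH2NH2: N on sp³ C, no adjacent C=O → amine.
pendant –COCH3: carbonyl C bonded to two carbons → ketone.
pendant –C≡N: nitrile.
–C(=O)–N– linkage → amide (the N is not an amine).
–C(=O)Br: carbonyl C bonded to C and to a halogen → acyl halide (not alkyl halide).
Distinct types present: acyl halide, alkene, alkyl halide, amide, amine, ester, ketone, nitrile.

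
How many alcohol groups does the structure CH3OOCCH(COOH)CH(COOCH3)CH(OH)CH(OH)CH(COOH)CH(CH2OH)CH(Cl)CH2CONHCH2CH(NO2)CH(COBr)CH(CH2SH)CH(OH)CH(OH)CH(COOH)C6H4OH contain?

5

Reading the structure from left to right:
  CH3OOC: CH3O–C(=O)–: carbonyl C bonded to C and to –OCH3 → ester (not ketone + ether).
  CH(COOH): pendant –COOH: carbonyl C bonded to C and –OH → carboxylic acid.
  CH(COOCH3): pendant –COOCH3: carbonyl C bonded to C and –OCH3 → ester.
  CH(OH): –OH on an sp³ carbon → alcohol (secondary).
  CH(OH): –OH on an sp³ carbon → alcohol (secondary).
  CH(COOH): pendant –COOH: carbonyl C bonded to C and –OH → carboxylic acid.
  CH(CH2OH): pendant –CH2OH on an sp³ backbone C → alcohol.
  CH(Cl): halogen on an sp³ carbon → alkyl halide.
  CH2CONHCH2: –C(=O)–N– linkage → amide (the N is not an amine).
  CH(NO2): –NO2 on an sp³ carbon → nitro (the N=O is not a carbonyl).
  CH(COBr): pendant –C(=O)X: carbonyl C bonded to C and halogen → acyl halide.
  CH(CH2SH): pendant –CH2SH → thiol.
  CH(OH): –OH on an sp³ carbon → alcohol (secondary).
  CH(OH): –OH on an sp³ carbon → alcohol (secondary).
  CH(COOH): pendant –COOH: carbonyl C bonded to C and –OH → carboxylic acid.
  C6H4OH: –OH attached directly to an aromatic ring → phenol (not alcohol); the ring itself is an arene.
Alcohol appears at: CH(OH), CH(OH), CH(CH2OH), CH(OH), CH(OH) → 5.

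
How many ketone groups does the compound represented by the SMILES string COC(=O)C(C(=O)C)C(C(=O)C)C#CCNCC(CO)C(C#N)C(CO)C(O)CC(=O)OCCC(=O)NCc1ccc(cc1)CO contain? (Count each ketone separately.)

2

Taking each segment in turn:
  CH3OOC: CH3O–C(=O)–: carbonyl C bonded to C and to –OCH3 → ester (not ketone + ether).
  CH(COCH3): pendant –COCH3: carbonyl C bonded to two carbons → ketone.
  CH(COCH3): pendant –COCH3: carbonyl C bonded to two carbons → ketone.
  C≡C: C≡C triple bond → alkyne.
  CH2NHCH2: C–N–C with sp³ carbons and no adjacent C=O → amine (secondary).
  CH(CH2OH): pendant –CH2OH on an sp³ backbone C → alcohol.
  CH(CN): pendant –C≡N: nitrile.
  CH(CH2OH): pendant –CH2OH on an sp³ backbone C → alcohol.
  CH(OH): –OH on an sp³ carbon → alcohol (secondary).
  CH2COOCH2: –C(=O)–O–C with C on the carbonyl side → ester.
  CH2CONHCH2: –C(=O)–N– linkage → amide (the N is not an amine).
  C6H4: para-disubstituted benzene ring → arene.
  CH2OH: –OH on an sp³ carbon → alcohol.
Ketone appears at: CH(COCH3), CH(COCH3) → 2.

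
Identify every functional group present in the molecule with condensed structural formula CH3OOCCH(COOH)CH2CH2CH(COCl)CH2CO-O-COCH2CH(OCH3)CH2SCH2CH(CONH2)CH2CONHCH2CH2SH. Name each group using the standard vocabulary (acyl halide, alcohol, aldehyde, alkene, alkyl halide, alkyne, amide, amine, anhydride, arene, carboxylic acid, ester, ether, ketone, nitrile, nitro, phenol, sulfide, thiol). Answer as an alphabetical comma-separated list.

acyl halide, amide, anhydride, carboxylic acid, ester, ether, sulfide, thiol

Taking each segment in turn:
  CH3OOC: CH3O–C(=O)–: carbonyl C bonded to C and to –OCH3 → ester (not ketone + ether).
  CH(COOH): pendant –COOH: carbonyl C bonded to C and –OH → carboxylic acid.
  CH(COCl): pendant –C(=O)X: carbonyl C bonded to C and halogen → acyl halide.
  CH2CO-O-COCH2: two acyl groups sharing one oxygen, –C(=O)–O–C(=O)– → anhydride.
  CH(OCH3): pendant –OCH3: C–O–C with sp³ C, no adjacent C=O → ether.
  CH2SCH2: C–S–C linkage → sulfide (thioether).
  CH(CONH2): pendant –CONH2: carbonyl C bonded to C and N → amide.
  CH2CONHCH2: –C(=O)–N– linkage → amide (the N is not an amine).
  CH2SH: –SH on an sp³ carbon → thiol.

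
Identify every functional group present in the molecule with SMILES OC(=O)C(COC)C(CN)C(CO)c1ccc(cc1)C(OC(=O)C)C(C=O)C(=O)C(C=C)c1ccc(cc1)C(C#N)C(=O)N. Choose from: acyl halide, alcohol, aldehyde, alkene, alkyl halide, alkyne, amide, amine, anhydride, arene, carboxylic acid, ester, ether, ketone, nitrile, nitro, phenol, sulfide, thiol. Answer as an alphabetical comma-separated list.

alcohol, aldehyde, alkene, amide, amine, arene, carboxylic acid, ester, ether, ketone, nitrile

Reading the structure from left to right:
  HOOC: –COOH: carbonyl C bonded to –OH and C → carboxylic acid (the –OH is not a separate alcohol).
  CH(CH2OCH3): pendant –CH2OCH3: C–O–C linkage → ether.
  CH(CH2NH2): pendant –CH2NH2: N on sp³ C, no adjacent C=O → amine.
  CH(CH2OH): pendant –CH2OH on an sp³ backbone C → alcohol.
  C6H4: para-disubstituted benzene ring → arene.
  CH(OCOCH3): pendant –OC(=O)CH3: an acyloxy group → ester.
  CH(CHO): pendant –CHO: carbonyl C bonded to C and H → aldehyde.
  CO: –C(=O)– with carbon on both sides → ketone.
  CH(CH=CH2): pendant –CH=CH2: C=C double bond → alkene.
  C6H4: para-disubstituted benzene ring → arene.
  CH(CN): pendant –C≡N: nitrile.
  CONH2: –C(=O)NH2: carbonyl C bonded to C and to N → amide (the N is not a separate amine).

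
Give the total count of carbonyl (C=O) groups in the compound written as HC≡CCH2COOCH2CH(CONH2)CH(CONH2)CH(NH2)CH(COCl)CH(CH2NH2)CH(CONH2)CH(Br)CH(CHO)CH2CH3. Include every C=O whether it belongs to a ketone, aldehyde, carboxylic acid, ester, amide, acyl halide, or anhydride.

CH2COOCH2: ester, 1 C=O (running total 1).
CH(CONH2): amide, 1 C=O (running total 2).
CH(CONH2): amide, 1 C=O (running total 3).
CH(COCl): acyl halide, 1 C=O (running total 4).
CH(CONH2): amide, 1 C=O (running total 5).
CH(CHO): aldehyde, 1 C=O (running total 6).

6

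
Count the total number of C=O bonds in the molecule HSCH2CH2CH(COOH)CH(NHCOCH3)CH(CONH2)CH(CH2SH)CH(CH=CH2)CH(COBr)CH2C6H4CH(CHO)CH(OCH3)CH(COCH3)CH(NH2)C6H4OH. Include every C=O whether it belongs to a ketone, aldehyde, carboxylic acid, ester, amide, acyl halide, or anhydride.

CH(COOH): carboxylic acid, 1 C=O (running total 1).
CH(NHCOCH3): amide, 1 C=O (running total 2).
CH(CONH2): amide, 1 C=O (running total 3).
CH(COBr): acyl halide, 1 C=O (running total 4).
CH(CHO): aldehyde, 1 C=O (running total 5).
CH(COCH3): ketone, 1 C=O (running total 6).

6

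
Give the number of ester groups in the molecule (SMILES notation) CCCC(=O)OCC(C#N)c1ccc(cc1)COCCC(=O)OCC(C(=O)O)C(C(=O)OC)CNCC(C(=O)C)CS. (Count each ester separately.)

Reading the structure from left to right:
  CH2COOCH2: –C(=O)–O–C with C on the carbonyl side → ester.
  CH(CN): pendant –C≡N: nitrile.
  C6H4: para-disubstituted benzene ring → arene.
  CH2OCH2: C–O–C with sp³ carbons on both sides and no adjacent C=O → ether.
  CH2COOCH2: –C(=O)–O–C with C on the carbonyl side → ester.
  CH(COOH): pendant –COOH: carbonyl C bonded to C and –OH → carboxylic acid.
  CH(COOCH3): pendant –COOCH3: carbonyl C bonded to C and –OCH3 → ester.
  CH2NHCH2: C–N–C with sp³ carbons and no adjacent C=O → amine (secondary).
  CH(COCH3): pendant –COCH3: carbonyl C bonded to two carbons → ketone.
  CH2SH: –SH on an sp³ carbon → thiol.
Ester appears at: CH2COOCH2, CH2COOCH2, CH(COOCH3) → 3.

3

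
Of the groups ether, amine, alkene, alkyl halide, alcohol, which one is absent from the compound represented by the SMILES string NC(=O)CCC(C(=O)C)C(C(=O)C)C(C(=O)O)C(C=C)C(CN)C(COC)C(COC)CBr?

alkyl halide: present (CH2Br — halogen on an sp³ carbon → alkyl halide).
alkene: present (CH(CH=CH2) — pendant –CH=CH2: C=C double bond → alkene).
amine: present (CH(CH2NH2) — pendant –CH2NH2: N on sp³ C, no adjacent C=O → amine).
ether: present (CH(CH2OCH3) — pendant –CH2OCH3: C–O–C linkage → ether).
alcohol: absent. In CH(COOH), the –OH sits on a carbonyl carbon, making it part of a carboxylic acid, not an alcohol.

alcohol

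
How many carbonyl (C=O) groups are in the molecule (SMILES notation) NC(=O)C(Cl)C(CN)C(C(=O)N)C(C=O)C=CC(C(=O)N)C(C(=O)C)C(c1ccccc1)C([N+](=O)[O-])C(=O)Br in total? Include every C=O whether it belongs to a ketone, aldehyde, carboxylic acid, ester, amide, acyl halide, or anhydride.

H2NCO: amide, 1 C=O (running total 1).
CH(CONH2): amide, 1 C=O (running total 2).
CH(CHO): aldehyde, 1 C=O (running total 3).
CH(CONH2): amide, 1 C=O (running total 4).
CH(COCH3): ketone, 1 C=O (running total 5).
COBr: acyl halide, 1 C=O (running total 6).

6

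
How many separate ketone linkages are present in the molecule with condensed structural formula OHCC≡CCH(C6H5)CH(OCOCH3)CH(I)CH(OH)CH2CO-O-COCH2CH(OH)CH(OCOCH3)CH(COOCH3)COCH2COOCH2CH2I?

Reading the structure from left to right:
  OHC: terminal –CHO: carbonyl C bonded to H and C → aldehyde.
  C≡C: C≡C triple bond → alkyne.
  CH(C6H5): pendant –C6H5: benzene ring → arene.
  CH(OCOCH3): pendant –OC(=O)CH3: an acyloxy group → ester.
  CH(I): halogen on an sp³ carbon → alkyl halide.
  CH(OH): –OH on an sp³ carbon → alcohol (secondary).
  CH2CO-O-COCH2: two acyl groups sharing one oxygen, –C(=O)–O–C(=O)– → anhydride.
  CH(OH): –OH on an sp³ carbon → alcohol (secondary).
  CH(OCOCH3): pendant –OC(=O)CH3: an acyloxy group → ester.
  CH(COOCH3): pendant –COOCH3: carbonyl C bonded to C and –OCH3 → ester.
  CO: –C(=O)– with carbon on both sides → ketone.
  CH2COOCH2: –C(=O)–O–C with C on the carbonyl side → ester.
  CH2I: halogen on an sp³ carbon → alkyl halide.
Ketone appears at: CO → 1.

1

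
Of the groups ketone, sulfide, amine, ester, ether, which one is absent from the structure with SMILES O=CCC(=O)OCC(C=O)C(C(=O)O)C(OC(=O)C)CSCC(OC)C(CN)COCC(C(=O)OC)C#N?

ketone

ether: present (CH(OCH3) — pendant –OCH3: C–O–C with sp³ C, no adjacent C=O → ether).
sulfide: present (CH2SCH2 — C–S–C linkage → sulfide (thioether)).
ester: present (CH2COOCH2 — –C(=O)–O–C with C on the carbonyl side → ester).
amine: present (CH(CH2NH2) — pendant –CH2NH2: N on sp³ C, no adjacent C=O → amine).
ketone: absent. In each of CH2COOCH2, CH(OCOCH3) and CH(COOCH3), the C=O is bonded to an –O–C group, which defines an ester, not a ketone. In CH(COOH), the C=O bears an –OH, making it a carboxylic acid rather than a ketone. In each of OHC and CH(CHO), the carbonyl carbon carries an H, so it is an aldehyde, not a ketone.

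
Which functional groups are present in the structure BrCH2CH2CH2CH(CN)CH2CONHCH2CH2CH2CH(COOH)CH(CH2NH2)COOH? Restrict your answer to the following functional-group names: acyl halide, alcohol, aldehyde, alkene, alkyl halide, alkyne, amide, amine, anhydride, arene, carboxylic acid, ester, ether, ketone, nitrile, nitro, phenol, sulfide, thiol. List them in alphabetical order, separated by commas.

alkyl halide, amide, amine, carboxylic acid, nitrile

Taking each segment in turn:
  BrCH2: halogen on an sp³ carbon → alkyl halide.
  CH(CN): pendant –C≡N: nitrile.
  CH2CONHCH2: –C(=O)–N– linkage → amide (the N is not an amine).
  CH(COOH): pendant –COOH: carbonyl C bonded to C and –OH → carboxylic acid.
  CH(CH2NH2): pendant –CH2NH2: N on sp³ C, no adjacent C=O → amine.
  COOH: –COOH: carbonyl C bonded to –OH and C → carboxylic acid (the –OH is not a separate alcohol).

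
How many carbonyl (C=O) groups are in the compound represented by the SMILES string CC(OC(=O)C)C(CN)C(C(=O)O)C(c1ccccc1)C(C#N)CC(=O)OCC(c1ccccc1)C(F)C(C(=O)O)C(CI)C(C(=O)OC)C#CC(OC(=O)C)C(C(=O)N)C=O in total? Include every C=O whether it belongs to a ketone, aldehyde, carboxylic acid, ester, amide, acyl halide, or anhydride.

CH(OCOCH3): ester, 1 C=O (running total 1).
CH(COOH): carboxylic acid, 1 C=O (running total 2).
CH2COOCH2: ester, 1 C=O (running total 3).
CH(COOH): carboxylic acid, 1 C=O (running total 4).
CH(COOCH3): ester, 1 C=O (running total 5).
CH(OCOCH3): ester, 1 C=O (running total 6).
CH(CONH2): amide, 1 C=O (running total 7).
CHO: aldehyde, 1 C=O (running total 8).

8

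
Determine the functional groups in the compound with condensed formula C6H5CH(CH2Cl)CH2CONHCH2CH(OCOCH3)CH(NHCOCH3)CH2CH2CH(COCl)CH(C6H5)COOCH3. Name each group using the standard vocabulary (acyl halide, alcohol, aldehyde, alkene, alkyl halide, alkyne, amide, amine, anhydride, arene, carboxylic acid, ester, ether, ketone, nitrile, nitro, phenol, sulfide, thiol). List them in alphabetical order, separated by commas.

Working along the chain:
  C6H5: C6H5– phenyl ring → arene.
  CH(CH2Cl): pendant –CH2X: halogen on sp³ carbon → alkyl halide.
  CH2CONHCH2: –C(=O)–N– linkage → amide (the N is not an amine).
  CH(OCOCH3): pendant –OC(=O)CH3: an acyloxy group → ester.
  CH(NHCOCH3): pendant –NHC(=O)CH3: N bonded to a carbonyl → amide (not amine).
  CH(COCl): pendant –C(=O)X: carbonyl C bonded to C and halogen → acyl halide.
  CH(C6H5): pendant –C6H5: benzene ring → arene.
  COOCH3: –C(=O)OCH3: carbonyl C bonded to C and to –OCH3 → ester (not ketone + ether).

acyl halide, alkyl halide, amide, arene, ester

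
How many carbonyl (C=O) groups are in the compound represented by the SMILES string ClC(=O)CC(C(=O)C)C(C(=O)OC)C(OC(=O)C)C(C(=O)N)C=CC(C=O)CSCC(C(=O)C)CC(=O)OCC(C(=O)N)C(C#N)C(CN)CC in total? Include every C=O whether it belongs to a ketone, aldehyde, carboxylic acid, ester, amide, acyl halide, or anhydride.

9

ClCO: acyl halide, 1 C=O (running total 1).
CH(COCH3): ketone, 1 C=O (running total 2).
CH(COOCH3): ester, 1 C=O (running total 3).
CH(OCOCH3): ester, 1 C=O (running total 4).
CH(CONH2): amide, 1 C=O (running total 5).
CH(CHO): aldehyde, 1 C=O (running total 6).
CH(COCH3): ketone, 1 C=O (running total 7).
CH2COOCH2: ester, 1 C=O (running total 8).
CH(CONH2): amide, 1 C=O (running total 9).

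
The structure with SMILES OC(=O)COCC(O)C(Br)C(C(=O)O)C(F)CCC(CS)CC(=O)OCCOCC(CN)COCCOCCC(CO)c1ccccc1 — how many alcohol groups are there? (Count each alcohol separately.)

2

–COOH: carbonyl C bonded to –OH and C → carboxylic acid (the –OH is not a separate alcohol).
C–O–C with sp³ carbons on both sides and no adjacent C=O → ether.
–OH on an sp³ carbon → alcohol (secondary).
halogen on an sp³ carbon → alkyl halide.
pendant –COOH: carbonyl C bonded to C and –OH → carboxylic acid.
halogen on an sp³ carbon → alkyl halide.
pendant –CH2SH → thiol.
–C(=O)–O–C with C on the carbonyl side → ester.
C–O–C with sp³ carbons on both sides and no adjacent C=O → ether.
pendant –CH2NH2: N on sp³ C, no adjacent C=O → amine.
C–O–C with sp³ carbons on both sides and no adjacent C=O → ether.
C–O–C with sp³ carbons on both sides and no adjacent C=O → ether.
pendant –CH2OH on an sp³ backbone C → alcohol.
–C6H5 phenyl ring → arene.
Alcohol appears at: CH(OH), CH(CH2OH) → 2.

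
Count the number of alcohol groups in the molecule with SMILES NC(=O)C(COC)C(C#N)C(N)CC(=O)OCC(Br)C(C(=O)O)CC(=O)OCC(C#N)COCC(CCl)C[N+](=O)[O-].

0

Reading the structure from left to right:
  H2NCO: –C(=O)NH2: carbonyl C bonded to C and to N → amide (the N is not a separate amine).
  CH(CH2OCH3): pendant –CH2OCH3: C–O–C linkage → ether.
  CH(CN): pendant –C≡N: nitrile.
  CH(NH2): –NH2 on an sp³ carbon with no adjacent C=O → amine.
  CH2COOCH2: –C(=O)–O–C with C on the carbonyl side → ester.
  CH(Br): halogen on an sp³ carbon → alkyl halide.
  CH(COOH): pendant –COOH: carbonyl C bonded to C and –OH → carboxylic acid.
  CH2COOCH2: –C(=O)–O–C with C on the carbonyl side → ester.
  CH(CN): pendant –C≡N: nitrile.
  CH2OCH2: C–O–C with sp³ carbons on both sides and no adjacent C=O → ether.
  CH(CH2Cl): pendant –CH2X: halogen on sp³ carbon → alkyl halide.
  CH2NO2: –NO2 on carbon → nitro group.
No segment is a alcohol: CH(CH2OCH3) is ether, not alcohol; CH(COOH) is carboxylic acid, not alcohol; CH2OCH2 is ether, not alcohol. → 0.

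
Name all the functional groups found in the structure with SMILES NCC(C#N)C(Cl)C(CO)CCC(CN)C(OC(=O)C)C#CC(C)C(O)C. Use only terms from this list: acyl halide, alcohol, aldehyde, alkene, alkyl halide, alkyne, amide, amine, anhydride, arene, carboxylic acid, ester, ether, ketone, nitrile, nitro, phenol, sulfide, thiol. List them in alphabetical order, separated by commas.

alcohol, alkyl halide, alkyne, amine, ester, nitrile

Reading the structure from left to right:
  H2NCH2: –NH2 on an sp³ carbon with no adjacent C=O → amine.
  CH(CN): pendant –C≡N: nitrile.
  CH(Cl): halogen on an sp³ carbon → alkyl halide.
  CH(CH2OH): pendant –CH2OH on an sp³ backbone C → alcohol.
  CH(CH2NH2): pendant –CH2NH2: N on sp³ C, no adjacent C=O → amine.
  CH(OCOCH3): pendant –OC(=O)CH3: an acyloxy group → ester.
  C≡C: C≡C triple bond → alkyne.
  CH(OH): –OH on an sp³ carbon → alcohol (secondary).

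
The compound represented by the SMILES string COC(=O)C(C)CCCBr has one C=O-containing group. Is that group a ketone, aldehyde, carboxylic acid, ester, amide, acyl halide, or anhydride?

ester

The carbonyl is in the CH3OOC segment: CH3O–C(=O)–: carbonyl C bonded to C and to –OCH3 → ester (not ketone + ether).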